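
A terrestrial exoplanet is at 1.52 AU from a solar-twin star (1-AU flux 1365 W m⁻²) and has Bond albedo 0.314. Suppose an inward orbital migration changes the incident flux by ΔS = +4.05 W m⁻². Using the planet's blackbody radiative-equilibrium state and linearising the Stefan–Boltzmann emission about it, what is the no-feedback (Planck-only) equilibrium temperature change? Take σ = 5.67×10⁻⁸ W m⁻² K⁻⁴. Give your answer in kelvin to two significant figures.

By the inverse-square law, S = 1365/1.52² = 590.8 W m⁻².
Reference equilibrium: T_e = [S(1−α)/(4σ)]^(1/4) = 205.6 K.
Only a fraction (1−α) is absorbed and it's spread over 4πR², so ΔF = (1−α)ΔS/4 = 0.6946 W m⁻².
Planck response: λ_P = 4σT_e³ = 4·5.67×10⁻⁸·(205.6)³ = 1.971 W m⁻²/K.
So ΔT₀ = 0.6946/1.971 = 0.352 K.

0.35 kelvin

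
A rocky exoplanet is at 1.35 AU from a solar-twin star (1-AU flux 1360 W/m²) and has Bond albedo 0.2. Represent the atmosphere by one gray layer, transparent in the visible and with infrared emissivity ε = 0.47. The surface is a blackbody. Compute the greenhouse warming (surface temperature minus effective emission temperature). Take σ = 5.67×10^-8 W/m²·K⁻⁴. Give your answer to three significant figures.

15.7 kelvin

By the inverse-square law, S = 1360/1.35² = 746.2 W/m².
At the top of the atmosphere, σT_e⁴ = S(1−α)/4 = 149.2 W/m², giving T_e = 226.5 K.
For a single slab of emissivity ε, T_s⁴ = 2T_e⁴/(2−ε); thus T_s = 226.5·(1.307)^(1/4) = 242.2 K.
T_s − T_e = 242.2 − 226.5 = 15.69 K.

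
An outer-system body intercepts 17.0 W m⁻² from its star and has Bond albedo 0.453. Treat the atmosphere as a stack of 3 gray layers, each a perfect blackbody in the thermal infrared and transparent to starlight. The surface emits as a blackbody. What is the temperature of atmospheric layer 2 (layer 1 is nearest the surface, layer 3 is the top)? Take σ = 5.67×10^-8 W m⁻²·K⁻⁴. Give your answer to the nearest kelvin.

OLR = S(1−α)/4 = 2.325 W m⁻²; the top layer radiates at T_e = 80.02 K.
In the N-layer model, layer k (counted from the surface) has T_k = (N+1−k)^(1/4)·T_e.
With k = 2: T_2 = (3+1−2)^¼·80.02 K = 95.16 K.

95 K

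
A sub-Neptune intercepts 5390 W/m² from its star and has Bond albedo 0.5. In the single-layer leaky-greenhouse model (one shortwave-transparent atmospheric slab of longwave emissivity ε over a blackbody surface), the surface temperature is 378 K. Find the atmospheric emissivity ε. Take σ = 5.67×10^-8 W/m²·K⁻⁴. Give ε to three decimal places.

Effective temperature: T_e = [S(1−α)/(4σ)]^(1/4) = 330.2 K.
Since (2−ε)/2 = (T_e/T_s)⁴ = 0.5820, ε = 0.8359.

0.836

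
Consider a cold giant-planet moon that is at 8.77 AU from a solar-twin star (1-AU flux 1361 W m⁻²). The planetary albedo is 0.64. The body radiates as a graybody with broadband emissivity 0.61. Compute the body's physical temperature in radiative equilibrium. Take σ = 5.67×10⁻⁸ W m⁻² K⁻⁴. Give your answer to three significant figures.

82.4 K

Flux at the orbit: S = 1361/(8.77)² = 17.70 W m⁻².
Averaging over the sphere, the absorbed flux is S(1−α)/4 = 1.593 W m⁻².
Radiative balance εσT⁴ = 1.593 gives T = [1.593/(0.61·σ)]^(1/4) = 82.38 K.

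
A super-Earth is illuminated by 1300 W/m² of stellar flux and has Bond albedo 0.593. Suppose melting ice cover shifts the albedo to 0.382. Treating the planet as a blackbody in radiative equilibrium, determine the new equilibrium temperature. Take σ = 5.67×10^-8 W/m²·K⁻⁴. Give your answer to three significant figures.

244 kelvin

New equilibrium: T₂ = [(1−0.382)·1300/(4σ)]^(1/4) = 244.0 K.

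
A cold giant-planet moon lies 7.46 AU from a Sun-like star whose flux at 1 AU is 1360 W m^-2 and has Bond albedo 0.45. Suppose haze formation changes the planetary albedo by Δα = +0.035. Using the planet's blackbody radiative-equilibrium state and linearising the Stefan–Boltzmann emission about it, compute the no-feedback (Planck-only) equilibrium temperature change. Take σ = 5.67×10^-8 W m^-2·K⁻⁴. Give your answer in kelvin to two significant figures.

-1.4 K

Flux at the orbit: S = 1360/(7.46)² = 24.44 W m^-2.
Reference equilibrium: T_e = [S(1−α)/(4σ)]^(1/4) = 87.74 K.
The change in absorbed flux is Δ[S(1−α)/4] = −SΔα/4 = -0.2138 W m^-2.
Linearising σT⁴ gives d(σT⁴)/dT = 4σT_e³ = 0.1532 W m^-2 per K.
So ΔT₀ = -0.2138/0.1532 = -1.40 K.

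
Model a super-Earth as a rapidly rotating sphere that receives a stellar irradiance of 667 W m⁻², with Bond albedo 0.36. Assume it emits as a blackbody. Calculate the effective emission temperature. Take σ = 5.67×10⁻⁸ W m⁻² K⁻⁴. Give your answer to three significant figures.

Absorbed flux (global mean): S(1−α)/4 = 667.0·0.64/4 = 106.7 W m⁻².
Balancing against σT⁴: T = (106.7/5.67×10⁻⁸)^(1/4) = 208.3 K.

208 K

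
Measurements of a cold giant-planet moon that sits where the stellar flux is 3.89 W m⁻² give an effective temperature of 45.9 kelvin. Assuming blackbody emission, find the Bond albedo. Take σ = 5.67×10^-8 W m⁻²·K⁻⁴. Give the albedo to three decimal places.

Energy balance: S(1−α)/4 = σT⁴, so 1−α = 4σT⁴/S.
4σT⁴ = 4·5.67×10⁻⁸·(45.9)⁴ = 1.007 W m⁻².
1−α = 1.007/3.890 = 0.2588, so α = 0.7412.

0.741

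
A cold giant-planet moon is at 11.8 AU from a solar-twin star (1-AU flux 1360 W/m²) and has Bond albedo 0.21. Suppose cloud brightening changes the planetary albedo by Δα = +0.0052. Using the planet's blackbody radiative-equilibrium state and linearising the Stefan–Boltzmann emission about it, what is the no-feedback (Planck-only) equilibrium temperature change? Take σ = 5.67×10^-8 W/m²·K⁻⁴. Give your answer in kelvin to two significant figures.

Irradiance scales as 1/d², so S = 1360 W/m² × (1/11.8)² = 9.767 W/m².
The baseline emission temperature is T_e = 76.37 K.
The change in absorbed flux is Δ[S(1−α)/4] = −SΔα/4 = -0.01270 W/m².
Linearising σT⁴ gives d(σT⁴)/dT = 4σT_e³ = 0.1010 W/m² per K.
So ΔT₀ = -0.01270/0.1010 = -0.126 K.

-0.13 K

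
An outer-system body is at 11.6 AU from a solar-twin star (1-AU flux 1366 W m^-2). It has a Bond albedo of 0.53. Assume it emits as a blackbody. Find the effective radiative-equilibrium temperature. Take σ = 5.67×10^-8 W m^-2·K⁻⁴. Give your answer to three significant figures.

Irradiance scales as 1/d², so S = 1366 W m^-2 × (1/11.6)² = 10.15 W m^-2.
Averaging over the sphere, the absorbed flux is S(1−α)/4 = 1.193 W m^-2.
Set σT⁴ = 1.193 → T = (1.193/σ)^(1/4) = 67.72 K.

67.7 kelvin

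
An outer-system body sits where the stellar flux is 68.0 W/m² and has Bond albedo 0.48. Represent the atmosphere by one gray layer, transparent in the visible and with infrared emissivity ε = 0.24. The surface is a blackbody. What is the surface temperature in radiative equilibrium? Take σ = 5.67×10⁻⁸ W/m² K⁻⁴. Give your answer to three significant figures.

At the top of the atmosphere, σT_e⁴ = S(1−α)/4 = 8.840 W/m², giving T_e = 111.7 K.
For a single slab of emissivity ε, T_s⁴ = 2T_e⁴/(2−ε); thus T_s = 111.7·(1.136)^(1/4) = 115.4 K.

115 kelvin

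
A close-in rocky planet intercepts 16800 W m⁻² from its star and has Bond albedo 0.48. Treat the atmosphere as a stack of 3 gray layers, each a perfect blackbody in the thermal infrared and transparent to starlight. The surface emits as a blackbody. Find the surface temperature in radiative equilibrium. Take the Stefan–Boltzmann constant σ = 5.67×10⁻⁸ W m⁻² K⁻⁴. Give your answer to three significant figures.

Top-of-atmosphere balance: σT_e⁴ = S(1−α)/4 = 2184 W m⁻² → T_e = 443.0 K.
For an N-layer opaque stack, T_s⁴ = (N+1)T_e⁴, hence T_s = (4)^(1/4)×443.0 K = 626.5 K.

627 kelvin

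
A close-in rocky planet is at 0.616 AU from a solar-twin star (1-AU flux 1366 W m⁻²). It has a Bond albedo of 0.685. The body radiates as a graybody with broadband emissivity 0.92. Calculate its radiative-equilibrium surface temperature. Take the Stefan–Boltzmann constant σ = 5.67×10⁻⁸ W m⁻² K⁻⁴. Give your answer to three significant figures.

272 K

Irradiance scales as 1/d², so S = 1366 W m⁻² × (1/0.616)² = 3600 W m⁻².
Absorbed flux (global mean): S(1−α)/4 = 3600·0.315/4 = 283.5 W m⁻².
Equating to εσT⁴ with ε = 0.92: T = (283.5/0.92σ)^(1/4) = 271.5 K.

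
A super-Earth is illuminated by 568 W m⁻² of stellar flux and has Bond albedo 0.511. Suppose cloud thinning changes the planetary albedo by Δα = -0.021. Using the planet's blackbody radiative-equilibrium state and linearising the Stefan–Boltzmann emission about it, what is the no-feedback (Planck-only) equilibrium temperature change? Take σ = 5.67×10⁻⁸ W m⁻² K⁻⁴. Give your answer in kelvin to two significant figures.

Unperturbed T_e = [568.0·(1−0.511)/(4σ)]^¼ = 187.1 K.
ΔF = −(S/4)Δα = −(568.0/4)×(-0.021) = 2.982 W m⁻².
Linearising σT⁴ gives d(σT⁴)/dT = 4σT_e³ = 1.485 W m⁻² per K.
Hence the no-feedback warming is ΔF/(4σT_e³) = 2.01 K.

2.0 K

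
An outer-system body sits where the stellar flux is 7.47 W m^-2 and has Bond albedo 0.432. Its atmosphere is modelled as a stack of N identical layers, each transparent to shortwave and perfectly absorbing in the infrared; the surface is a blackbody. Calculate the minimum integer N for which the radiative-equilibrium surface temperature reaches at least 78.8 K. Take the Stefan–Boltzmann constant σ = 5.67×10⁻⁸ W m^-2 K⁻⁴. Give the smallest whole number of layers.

OLR = S(1−α)/4 = 1.061 W m^-2; the top layer radiates at T_e = 65.77 K.
T_s = (N+1)^(1/4)·T_e ≥ 78.8 K requires N+1 ≥ (T_s/T_e)⁴ = (78.8/65.77)⁴ = 2.061.
So N ≥ 1.061; the smallest integer is N = 2.

2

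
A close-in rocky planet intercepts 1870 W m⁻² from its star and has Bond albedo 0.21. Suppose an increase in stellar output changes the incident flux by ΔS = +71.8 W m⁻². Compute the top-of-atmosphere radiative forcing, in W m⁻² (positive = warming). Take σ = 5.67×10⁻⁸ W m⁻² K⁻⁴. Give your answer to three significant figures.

ΔF = Δ[S(1−α)]/4 = (1−0.21)·+71.8/4 = 14.18 W m⁻².

14.2 W m⁻²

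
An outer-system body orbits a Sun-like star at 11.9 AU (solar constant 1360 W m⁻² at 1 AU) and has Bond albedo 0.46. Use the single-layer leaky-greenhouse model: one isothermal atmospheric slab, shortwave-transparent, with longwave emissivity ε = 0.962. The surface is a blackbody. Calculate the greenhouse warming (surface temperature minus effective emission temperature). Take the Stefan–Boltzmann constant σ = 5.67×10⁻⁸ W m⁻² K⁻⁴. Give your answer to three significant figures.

12.3 kelvin

By the inverse-square law, S = 1360/11.9² = 9.604 W m⁻².
Effective emission temperature (TOA balance): σT_e⁴ = S(1−α)/4 = 1.297 W m⁻² → T_e = 69.15 K.
The surface balance (absorbed SW + ε·downward IR = σT_s⁴) with T_a⁴ = T_s⁴/2 reduces to T_s = T_e·[2/(2−ε)]^¼ = 81.47 K.
Greenhouse warming: T_s − T_e = 12.32 K.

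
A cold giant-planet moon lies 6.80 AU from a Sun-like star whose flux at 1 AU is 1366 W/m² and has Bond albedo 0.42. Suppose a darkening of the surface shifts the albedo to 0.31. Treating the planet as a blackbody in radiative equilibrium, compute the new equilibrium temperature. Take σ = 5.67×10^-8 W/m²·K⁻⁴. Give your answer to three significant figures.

97.4 K

Flux at the orbit: S = 1366/(6.80)² = 29.54 W/m².
T₂ = [S(1−α₂)/(4σ)]^(1/4) = [29.54·0.69/(4σ)]^(1/4) = 97.37 K.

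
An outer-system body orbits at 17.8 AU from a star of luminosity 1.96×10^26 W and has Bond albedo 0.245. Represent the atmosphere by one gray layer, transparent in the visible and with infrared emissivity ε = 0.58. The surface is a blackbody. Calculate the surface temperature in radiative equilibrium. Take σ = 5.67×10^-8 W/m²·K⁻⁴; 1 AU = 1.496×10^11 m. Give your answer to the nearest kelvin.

57 kelvin

d = 17.8 × 1.496×10^11 m = 2.663×10^12 m.
S = L/(4πd²) = 2.200 W/m².
At the top of the atmosphere, σT_e⁴ = S(1−α)/4 = 0.4152 W/m², giving T_e = 52.02 K.
Surface balance with a leaky layer gives σT_s⁴ = σT_e⁴·2/(2−ε), so T_s = T_e·[2/(2−0.58)]^(1/4) = 56.67 K.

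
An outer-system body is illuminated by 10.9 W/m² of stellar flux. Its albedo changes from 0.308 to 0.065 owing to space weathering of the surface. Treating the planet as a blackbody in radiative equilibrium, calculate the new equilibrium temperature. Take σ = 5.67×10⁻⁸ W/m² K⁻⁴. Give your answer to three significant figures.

81.9 K

New equilibrium: T₂ = [(1−0.065)·10.90/(4σ)]^(1/4) = 81.87 K.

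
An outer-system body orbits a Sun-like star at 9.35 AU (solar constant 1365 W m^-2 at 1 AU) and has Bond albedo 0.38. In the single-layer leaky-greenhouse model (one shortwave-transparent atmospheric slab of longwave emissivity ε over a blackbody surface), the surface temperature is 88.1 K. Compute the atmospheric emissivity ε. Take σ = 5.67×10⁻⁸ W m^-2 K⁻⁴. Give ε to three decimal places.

Irradiance scales as 1/d², so S = 1365 W m^-2 × (1/9.35)² = 15.61 W m^-2.
TOA balance gives T_e = 80.83 K.
Inverting T_s⁴ = 2T_e⁴/(2−ε): (T_e/T_s)⁴ = 0.7085, so ε = 2(1 − 0.7085) = 0.5830.

0.583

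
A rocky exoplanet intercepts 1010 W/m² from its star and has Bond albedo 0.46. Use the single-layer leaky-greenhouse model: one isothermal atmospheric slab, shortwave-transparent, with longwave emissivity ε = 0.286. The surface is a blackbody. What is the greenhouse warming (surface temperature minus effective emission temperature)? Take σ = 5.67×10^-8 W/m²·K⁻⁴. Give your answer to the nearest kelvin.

9 K

Effective emission temperature (TOA balance): σT_e⁴ = S(1−α)/4 = 136.4 W/m² → T_e = 221.4 K.
For a single slab of emissivity ε, T_s⁴ = 2T_e⁴/(2−ε); thus T_s = 221.4·(1.167)^(1/4) = 230.2 K.
Greenhouse warming: T_s − T_e = 8.710 K.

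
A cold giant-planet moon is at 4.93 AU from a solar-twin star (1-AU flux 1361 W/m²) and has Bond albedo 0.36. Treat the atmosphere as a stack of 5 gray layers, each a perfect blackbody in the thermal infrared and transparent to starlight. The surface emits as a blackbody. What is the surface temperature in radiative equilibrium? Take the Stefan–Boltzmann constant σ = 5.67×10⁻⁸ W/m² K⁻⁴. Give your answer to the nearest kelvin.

By the inverse-square law, S = 1361/4.93² = 56.00 W/m².
Top-of-atmosphere balance: σT_e⁴ = S(1−α)/4 = 8.960 W/m² → T_e = 112.1 K.
For an N-layer opaque stack, T_s⁴ = (N+1)T_e⁴, hence T_s = (6)^(1/4)×112.1 K = 175.5 K.

175 kelvin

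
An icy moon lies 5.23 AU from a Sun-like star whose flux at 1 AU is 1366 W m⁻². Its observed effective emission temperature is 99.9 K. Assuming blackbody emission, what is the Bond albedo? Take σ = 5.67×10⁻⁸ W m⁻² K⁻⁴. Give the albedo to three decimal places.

Irradiance scales as 1/d², so S = 1366 W m⁻² × (1/5.23)² = 49.94 W m⁻².
From σT⁴ = S(1−α)/4 we invert for α: 1−α = 4σT⁴/S.
4σT⁴ = 4·5.67×10⁻⁸·(99.9)⁴ = 22.59 W m⁻².
1−α = 22.59/49.94 = 0.4523, so α = 0.5477.

0.548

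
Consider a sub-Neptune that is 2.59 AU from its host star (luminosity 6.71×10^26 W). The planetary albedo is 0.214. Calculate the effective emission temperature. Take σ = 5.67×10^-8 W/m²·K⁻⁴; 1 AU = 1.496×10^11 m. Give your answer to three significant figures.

Orbital distance: d = 2.59 AU = 3.875×10^11 m.
S = L/(4πd²) = 355.7 W/m².
Absorbed flux (global mean): S(1−α)/4 = 355.7·0.786/4 = 69.89 W/m².
In equilibrium σT⁴ equals this, so T = 187.4 K.

187 K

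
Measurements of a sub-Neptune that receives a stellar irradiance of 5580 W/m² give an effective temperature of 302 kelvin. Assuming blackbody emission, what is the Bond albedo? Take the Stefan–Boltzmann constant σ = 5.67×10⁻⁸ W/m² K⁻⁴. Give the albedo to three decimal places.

0.662

From σT⁴ = S(1−α)/4 we invert for α: 1−α = 4σT⁴/S.
σT⁴ = 471.6 W/m², so 4σT⁴ = 1887 W/m².
1−α = 1887/5580 = 0.3381, so α = 0.6619.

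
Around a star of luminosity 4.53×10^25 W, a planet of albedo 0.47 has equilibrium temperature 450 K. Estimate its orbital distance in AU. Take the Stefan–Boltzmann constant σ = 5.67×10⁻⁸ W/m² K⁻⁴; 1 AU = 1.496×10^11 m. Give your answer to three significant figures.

Energy balance gives S = 4σT⁴/(1−α) = 17550 W/m².
Then d = [L/(4πS)]^(1/2) = 1.433×10^10 m, i.e. 0.09581 AU.

0.0958 AU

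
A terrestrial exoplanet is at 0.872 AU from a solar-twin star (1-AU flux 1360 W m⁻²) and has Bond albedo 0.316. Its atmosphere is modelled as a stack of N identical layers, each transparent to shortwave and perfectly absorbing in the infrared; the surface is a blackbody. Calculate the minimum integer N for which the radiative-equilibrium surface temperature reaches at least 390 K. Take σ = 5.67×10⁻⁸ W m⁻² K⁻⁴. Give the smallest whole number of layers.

4

Irradiance scales as 1/d², so S = 1360 W m⁻² × (1/0.872)² = 1789 W m⁻².
Top-of-atmosphere balance: σT_e⁴ = S(1−α)/4 = 305.8 W m⁻² → T_e = 271.0 K.
T_s = (N+1)^(1/4)·T_e ≥ 390 K requires N+1 ≥ (T_s/T_e)⁴ = (390/271.0)⁴ = 4.289.
Rounding up, N = 4.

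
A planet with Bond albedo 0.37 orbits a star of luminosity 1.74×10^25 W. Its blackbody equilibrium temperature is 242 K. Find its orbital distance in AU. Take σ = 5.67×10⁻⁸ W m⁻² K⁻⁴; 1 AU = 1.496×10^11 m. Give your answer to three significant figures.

0.224 AU

The flux needed for this T is 4σT⁴/(1−0.37) = 1235 W m⁻².
From L = 4πd²S, d = √(1.74×10^25/(4π·1235)) = 3.349×10^10 m = 0.2238 AU.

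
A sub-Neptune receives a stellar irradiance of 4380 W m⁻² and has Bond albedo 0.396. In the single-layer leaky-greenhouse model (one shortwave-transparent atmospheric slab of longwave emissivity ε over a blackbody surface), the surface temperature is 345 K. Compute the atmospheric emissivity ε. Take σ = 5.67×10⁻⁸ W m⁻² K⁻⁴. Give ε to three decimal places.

First, T_e = [4380·(1−0.396)/(4σ)]^(1/4) = 328.6 K.
T_s⁴ = T_e⁴·2/(2−ε) → ε = 2 − 2(T_e/T_s)⁴ = 2 − 2·(328.6/345)⁴ = 0.3533.

0.353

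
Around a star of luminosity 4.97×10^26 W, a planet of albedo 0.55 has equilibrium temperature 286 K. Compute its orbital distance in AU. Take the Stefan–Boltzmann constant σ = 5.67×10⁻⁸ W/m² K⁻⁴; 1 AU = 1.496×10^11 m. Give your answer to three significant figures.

Required flux: S = 4σT⁴/(1−α) = 3372 W/m².
From L = 4πd²S, d = √(4.97×10^26/(4π·3372)) = 1.083×10^11 m = 0.7239 AU.

0.724 AU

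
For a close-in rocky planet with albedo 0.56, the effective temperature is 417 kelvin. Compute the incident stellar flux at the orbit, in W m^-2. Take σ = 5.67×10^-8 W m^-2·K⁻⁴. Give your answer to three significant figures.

15600 W m^-2

From S(1−α)/4 = σT⁴: S = 4σT⁴/(1−α).
σT⁴ = 5.67×10⁻⁸·(417)⁴ = 1714 W m^-2.
S = 4·1714/0.44 = 15590 W m^-2.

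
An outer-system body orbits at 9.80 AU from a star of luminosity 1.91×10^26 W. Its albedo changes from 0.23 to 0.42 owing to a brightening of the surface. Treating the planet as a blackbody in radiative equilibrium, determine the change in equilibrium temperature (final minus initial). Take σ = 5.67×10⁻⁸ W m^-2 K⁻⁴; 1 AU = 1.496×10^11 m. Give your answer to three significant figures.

-4.79 kelvin

Orbital distance: d = 9.80 AU = 1.466×10^12 m.
Flux at the orbit: S = L/(4πd²) = 1.91×10^26/(4π·(1.47×10^12)²) = 7.071 W m^-2.
Before: T₁ = [7.071·0.77/(4σ)]^(1/4) = 70.00 K.
Final:   T₂ = [S(1−0.42)/(4σ)]^(1/4) = 65.21 K.
Change: 65.21 − 70.00 = -4.787 K.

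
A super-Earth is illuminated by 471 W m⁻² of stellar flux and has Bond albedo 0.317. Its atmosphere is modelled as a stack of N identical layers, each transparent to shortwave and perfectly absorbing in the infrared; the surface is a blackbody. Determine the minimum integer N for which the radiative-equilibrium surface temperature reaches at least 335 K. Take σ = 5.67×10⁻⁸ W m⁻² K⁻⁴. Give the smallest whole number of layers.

8

The effective emission temperature is T_e = [S(1−α)/(4σ)]^¼ = 194.1 K.
T_s = (N+1)^(1/4)·T_e ≥ 335 K requires N+1 ≥ (T_s/T_e)⁴ = (335/194.1)⁴ = 8.879.
The minimum whole number is N = 8.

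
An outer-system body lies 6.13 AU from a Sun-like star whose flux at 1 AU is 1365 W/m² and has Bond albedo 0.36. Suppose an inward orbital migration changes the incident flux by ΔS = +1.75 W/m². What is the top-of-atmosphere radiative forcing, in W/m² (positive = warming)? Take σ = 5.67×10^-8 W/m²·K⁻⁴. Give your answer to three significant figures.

0.280 W/m²

By the inverse-square law, S = 1365/6.13² = 36.33 W/m².
ΔF = Δ[S(1−α)]/4 = (1−0.36)·+1.75/4 = 0.2800 W/m².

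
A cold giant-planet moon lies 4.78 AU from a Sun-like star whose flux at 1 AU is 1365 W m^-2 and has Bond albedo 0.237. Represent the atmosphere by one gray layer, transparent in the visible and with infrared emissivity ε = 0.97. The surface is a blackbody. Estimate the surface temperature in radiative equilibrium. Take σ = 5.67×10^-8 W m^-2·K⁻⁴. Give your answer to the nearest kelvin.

141 K

Flux at the orbit: S = 1365/(4.78)² = 59.74 W m^-2.
The planet radiates to space at T_e = [S(1−α)/(4σ)]^(1/4) = 119.1 K.
Surface balance with a leaky layer gives σT_s⁴ = σT_e⁴·2/(2−ε), so T_s = T_e·[2/(2−0.97)]^(1/4) = 140.6 K.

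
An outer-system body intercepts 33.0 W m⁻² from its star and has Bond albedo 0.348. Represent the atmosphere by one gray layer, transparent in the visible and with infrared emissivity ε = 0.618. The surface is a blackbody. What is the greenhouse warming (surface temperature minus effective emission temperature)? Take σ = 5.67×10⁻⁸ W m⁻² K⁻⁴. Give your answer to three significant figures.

9.55 kelvin

Effective emission temperature (TOA balance): σT_e⁴ = S(1−α)/4 = 5.379 W m⁻² → T_e = 98.69 K.
For a single slab of emissivity ε, T_s⁴ = 2T_e⁴/(2−ε); thus T_s = 98.69·(1.447)^(1/4) = 108.2 K.
Greenhouse warming: T_s − T_e = 9.554 K.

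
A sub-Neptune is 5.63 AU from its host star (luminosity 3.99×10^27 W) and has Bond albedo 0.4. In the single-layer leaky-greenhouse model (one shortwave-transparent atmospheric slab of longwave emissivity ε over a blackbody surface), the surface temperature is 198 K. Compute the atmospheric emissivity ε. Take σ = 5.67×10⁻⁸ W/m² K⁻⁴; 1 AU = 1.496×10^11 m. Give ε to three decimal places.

0.459

d = 5.63 × 1.496×10^11 m = 8.422×10^11 m.
Flux at the orbit: S = L/(4πd²) = 3.99×10^27/(4π·(8.42×10^11)²) = 447.6 W/m².
First, T_e = [447.6·(1−0.4)/(4σ)]^(1/4) = 185.5 K.
Inverting T_s⁴ = 2T_e⁴/(2−ε): (T_e/T_s)⁴ = 0.7704, so ε = 2(1 − 0.7704) = 0.4591.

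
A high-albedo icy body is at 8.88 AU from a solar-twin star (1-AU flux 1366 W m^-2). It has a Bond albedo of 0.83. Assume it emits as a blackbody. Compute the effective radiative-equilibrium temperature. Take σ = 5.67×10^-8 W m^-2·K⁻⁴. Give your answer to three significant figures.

By the inverse-square law, S = 1366/8.88² = 17.32 W m^-2.
Absorbed flux (global mean): S(1−α)/4 = 17.32·0.17/4 = 0.7362 W m^-2.
Balancing against σT⁴: T = (0.7362/5.67×10⁻⁸)^(1/4) = 60.03 K.

60.0 K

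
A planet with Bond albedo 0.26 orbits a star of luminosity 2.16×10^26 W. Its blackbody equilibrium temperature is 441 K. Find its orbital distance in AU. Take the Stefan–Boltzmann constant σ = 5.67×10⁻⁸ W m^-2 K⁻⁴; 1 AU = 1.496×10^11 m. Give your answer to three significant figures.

0.257 AU

Required flux: S = 4σT⁴/(1−α) = 11590 W m^-2.
S = L/(4πd²) → d = √(L/4πS) = √(2.16×10^26/(4π·11590)) = 3.851×10^10 m = 0.2574 AU.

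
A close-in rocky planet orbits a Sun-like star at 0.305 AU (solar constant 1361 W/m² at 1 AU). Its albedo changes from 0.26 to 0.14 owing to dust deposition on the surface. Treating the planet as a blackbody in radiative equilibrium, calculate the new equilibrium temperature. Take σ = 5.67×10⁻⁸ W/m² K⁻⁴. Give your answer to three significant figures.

Flux at the orbit: S = 1361/(0.305)² = 14630 W/m².
New equilibrium: T₂ = [(1−0.14)·14630/(4σ)]^(1/4) = 485.3 K.

485 kelvin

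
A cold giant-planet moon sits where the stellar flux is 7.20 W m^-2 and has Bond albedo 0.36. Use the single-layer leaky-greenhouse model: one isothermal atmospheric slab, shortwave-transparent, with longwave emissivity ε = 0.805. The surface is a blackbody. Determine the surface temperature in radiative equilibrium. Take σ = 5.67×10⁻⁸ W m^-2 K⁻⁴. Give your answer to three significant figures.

The planet radiates to space at T_e = [S(1−α)/(4σ)]^(1/4) = 67.14 K.
For a single slab of emissivity ε, T_s⁴ = 2T_e⁴/(2−ε); thus T_s = 67.14·(1.674)^(1/4) = 76.36 K.

76.4 kelvin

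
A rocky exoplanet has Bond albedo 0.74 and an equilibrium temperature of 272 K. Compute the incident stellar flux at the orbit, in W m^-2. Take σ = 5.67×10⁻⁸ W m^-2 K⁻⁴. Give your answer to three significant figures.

From S(1−α)/4 = σT⁴: S = 4σT⁴/(1−α).
σT⁴ = 5.67×10⁻⁸·(272)⁴ = 310.4 W m^-2.
So S = 4×310.4/(1−0.74) = 4775 W m^-2.

4770 W m^-2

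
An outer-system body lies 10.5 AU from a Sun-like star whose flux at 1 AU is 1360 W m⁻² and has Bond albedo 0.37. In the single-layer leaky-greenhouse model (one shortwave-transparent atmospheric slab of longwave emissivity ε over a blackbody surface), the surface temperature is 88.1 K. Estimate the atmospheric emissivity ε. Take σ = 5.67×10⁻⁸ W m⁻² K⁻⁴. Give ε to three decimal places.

Flux at the orbit: S = 1360/(10.5)² = 12.34 W m⁻².
TOA balance gives T_e = 76.51 K.
Since (2−ε)/2 = (T_e/T_s)⁴ = 0.5688, ε = 0.8624.

0.862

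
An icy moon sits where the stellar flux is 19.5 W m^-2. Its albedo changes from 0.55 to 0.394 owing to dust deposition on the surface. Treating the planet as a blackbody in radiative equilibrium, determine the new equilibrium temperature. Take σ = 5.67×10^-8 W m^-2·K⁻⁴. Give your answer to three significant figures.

85.0 K

T₂ = [S(1−α₂)/(4σ)]^(1/4) = [19.50·0.606/(4σ)]^(1/4) = 84.96 K.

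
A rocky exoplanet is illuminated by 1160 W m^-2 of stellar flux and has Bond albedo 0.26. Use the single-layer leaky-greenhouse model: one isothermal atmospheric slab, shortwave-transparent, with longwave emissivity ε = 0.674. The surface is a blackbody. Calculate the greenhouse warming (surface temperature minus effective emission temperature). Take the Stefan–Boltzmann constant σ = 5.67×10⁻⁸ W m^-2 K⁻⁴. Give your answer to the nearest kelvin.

27 K

The planet radiates to space at T_e = [S(1−α)/(4σ)]^(1/4) = 248.0 K.
Surface balance with a leaky layer gives σT_s⁴ = σT_e⁴·2/(2−ε), so T_s = T_e·[2/(2−0.674)]^(1/4) = 274.9 K.
T_s − T_e = 274.9 − 248.0 = 26.84 K.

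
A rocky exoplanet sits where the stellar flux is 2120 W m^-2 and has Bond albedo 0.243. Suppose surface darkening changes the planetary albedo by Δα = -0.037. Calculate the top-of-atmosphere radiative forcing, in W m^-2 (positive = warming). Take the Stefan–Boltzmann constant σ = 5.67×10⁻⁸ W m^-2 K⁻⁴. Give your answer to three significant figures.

19.6 W m^-2

TOA radiative forcing: ΔF = −S·Δα/4 = −2120·(-0.037)/4 = 19.61 W m^-2.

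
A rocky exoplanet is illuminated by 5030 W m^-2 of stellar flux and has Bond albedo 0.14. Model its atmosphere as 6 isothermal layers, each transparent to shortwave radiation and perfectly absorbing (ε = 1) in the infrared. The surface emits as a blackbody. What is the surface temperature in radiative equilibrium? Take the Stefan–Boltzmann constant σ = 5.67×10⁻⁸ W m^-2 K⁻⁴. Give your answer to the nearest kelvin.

604 K

Top-of-atmosphere balance: σT_e⁴ = S(1−α)/4 = 1081 W m^-2 → T_e = 371.6 K.
For an N-layer opaque stack, T_s⁴ = (N+1)T_e⁴, hence T_s = (7)^(1/4)×371.6 K = 604.5 K.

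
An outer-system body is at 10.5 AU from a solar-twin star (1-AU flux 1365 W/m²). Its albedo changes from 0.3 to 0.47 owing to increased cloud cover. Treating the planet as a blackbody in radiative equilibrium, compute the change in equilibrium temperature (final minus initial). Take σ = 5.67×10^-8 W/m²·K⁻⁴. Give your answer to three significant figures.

-5.28 K

Flux at the orbit: S = 1365/(10.5)² = 12.38 W/m².
With α = 0.3, T₁ = 78.62 K.
After:  T₂ = [12.38·0.53/(4σ)]^(1/4) = 73.34 K.
Change: 73.34 − 78.62 = -5.282 K.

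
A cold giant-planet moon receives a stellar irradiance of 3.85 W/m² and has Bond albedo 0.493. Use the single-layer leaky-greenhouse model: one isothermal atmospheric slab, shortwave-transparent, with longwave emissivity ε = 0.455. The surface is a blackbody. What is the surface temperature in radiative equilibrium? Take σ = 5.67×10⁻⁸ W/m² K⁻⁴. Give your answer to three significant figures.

57.8 kelvin

At the top of the atmosphere, σT_e⁴ = S(1−α)/4 = 0.4880 W/m², giving T_e = 54.16 K.
Surface balance with a leaky layer gives σT_s⁴ = σT_e⁴·2/(2−ε), so T_s = T_e·[2/(2−0.455)]^(1/4) = 57.77 K.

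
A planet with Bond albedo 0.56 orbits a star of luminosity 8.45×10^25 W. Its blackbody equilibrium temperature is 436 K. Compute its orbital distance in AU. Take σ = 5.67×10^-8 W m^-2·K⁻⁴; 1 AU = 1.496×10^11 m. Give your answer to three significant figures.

0.127 AU

Required flux: S = 4σT⁴/(1−α) = 18630 W m^-2.
S = L/(4πd²) → d = √(L/4πS) = √(8.45×10^25/(4π·18630)) = 1.900×10^10 m = 0.1270 AU.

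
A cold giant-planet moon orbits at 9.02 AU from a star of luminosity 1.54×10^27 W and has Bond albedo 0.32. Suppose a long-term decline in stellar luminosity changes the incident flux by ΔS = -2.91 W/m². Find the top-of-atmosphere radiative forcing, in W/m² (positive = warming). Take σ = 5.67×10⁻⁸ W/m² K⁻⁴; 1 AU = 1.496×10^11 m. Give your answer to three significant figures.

Orbital distance: d = 9.02 AU = 1.349×10^12 m.
Spreading L over a sphere of radius d: S = 1.54×10^27/(4π·1.35×10^12²) = 67.30 W/m².
Only a fraction (1−α) is absorbed and it's spread over 4πR², so ΔF = (1−α)ΔS/4 = -0.4947 W/m².

-0.495 W/m²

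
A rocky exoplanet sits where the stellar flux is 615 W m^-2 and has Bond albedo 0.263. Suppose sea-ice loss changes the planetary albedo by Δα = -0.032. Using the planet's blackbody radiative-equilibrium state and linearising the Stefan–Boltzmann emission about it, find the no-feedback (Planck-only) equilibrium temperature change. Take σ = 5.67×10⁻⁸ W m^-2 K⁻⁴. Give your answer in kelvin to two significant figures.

Unperturbed T_e = [615.0·(1−0.263)/(4σ)]^¼ = 211.4 K.
TOA radiative forcing: ΔF = −S·Δα/4 = −615.0·(-0.032)/4 = 4.920 W m^-2.
Planck response: λ_P = 4σT_e³ = 4·5.67×10⁻⁸·(211.4)³ = 2.144 W m^-2/K.
ΔT₀ = ΔF/λ_P = 4.920/2.144 = 2.30 K.

2.3 kelvin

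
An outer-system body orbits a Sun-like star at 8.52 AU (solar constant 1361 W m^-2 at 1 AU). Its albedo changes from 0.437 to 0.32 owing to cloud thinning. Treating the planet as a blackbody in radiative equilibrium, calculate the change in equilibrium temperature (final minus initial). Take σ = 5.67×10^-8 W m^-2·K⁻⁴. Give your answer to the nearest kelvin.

4 K

Irradiance scales as 1/d², so S = 1361 W m^-2 × (1/8.52)² = 18.75 W m^-2.
With α = 0.437, T₁ = 82.60 K.
Final:   T₂ = [S(1−0.32)/(4σ)]^(1/4) = 86.59 K.
ΔT = T₂ − T₁ = 3.992 K.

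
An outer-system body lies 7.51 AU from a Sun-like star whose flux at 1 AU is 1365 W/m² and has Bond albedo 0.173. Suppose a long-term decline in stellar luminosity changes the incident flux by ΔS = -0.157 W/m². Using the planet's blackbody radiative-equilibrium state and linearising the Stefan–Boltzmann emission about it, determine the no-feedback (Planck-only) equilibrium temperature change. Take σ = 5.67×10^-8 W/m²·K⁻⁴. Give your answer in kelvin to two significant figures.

Irradiance scales as 1/d², so S = 1365 W/m² × (1/7.51)² = 24.20 W/m².
Reference equilibrium: T_e = [S(1−α)/(4σ)]^(1/4) = 96.92 K.
ΔF = Δ[S(1−α)]/4 = (1−0.173)·-0.157/4 = -0.03246 W/m².
The Planck feedback parameter is 4σT_e³ = 0.2065 W/m²/K.
So ΔT₀ = -0.03246/0.2065 = -0.157 K.

-0.16 kelvin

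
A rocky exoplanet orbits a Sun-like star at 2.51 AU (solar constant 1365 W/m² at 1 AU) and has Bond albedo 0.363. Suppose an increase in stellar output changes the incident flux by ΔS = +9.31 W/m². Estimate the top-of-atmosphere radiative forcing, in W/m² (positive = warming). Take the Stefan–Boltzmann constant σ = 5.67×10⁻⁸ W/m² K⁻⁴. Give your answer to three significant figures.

By the inverse-square law, S = 1365/2.51² = 216.7 W/m².
TOA radiative forcing: ΔF = (1−α)ΔS/4 = 0.637·(+9.31)/4 = 1.483 W/m².

1.48 W/m²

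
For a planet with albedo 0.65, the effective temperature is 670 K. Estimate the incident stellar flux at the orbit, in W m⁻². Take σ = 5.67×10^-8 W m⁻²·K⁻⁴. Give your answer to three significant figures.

1.31×10^5 W m⁻²

Invert the energy balance for S: S = 4σT⁴/(1−α).
The emitted flux is σT⁴ = 11430 W m⁻².
S = 4·11430/0.35 = 1.306×10^5 W m⁻².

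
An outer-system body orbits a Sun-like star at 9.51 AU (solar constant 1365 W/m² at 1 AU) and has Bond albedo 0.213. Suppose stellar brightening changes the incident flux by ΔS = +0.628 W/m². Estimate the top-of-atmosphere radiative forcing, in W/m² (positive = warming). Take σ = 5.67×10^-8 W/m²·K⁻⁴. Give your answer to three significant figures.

0.124 W/m²

By the inverse-square law, S = 1365/9.51² = 15.09 W/m².
ΔF = Δ[S(1−α)]/4 = (1−0.213)·+0.628/4 = 0.1236 W/m².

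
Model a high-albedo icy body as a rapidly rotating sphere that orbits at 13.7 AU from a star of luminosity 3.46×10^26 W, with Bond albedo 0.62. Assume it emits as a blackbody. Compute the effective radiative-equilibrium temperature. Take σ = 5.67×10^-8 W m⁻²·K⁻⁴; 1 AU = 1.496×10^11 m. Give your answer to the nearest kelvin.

58 kelvin

d = 13.7 × 1.496×10^11 m = 2.050×10^12 m.
S = L/(4πd²) = 6.555 W m⁻².
The planet absorbs (1−α)S over its disc πR² and re-emits over 4πR², so the mean absorbed flux is (1−0.62)·6.555/4 = 0.6227 W m⁻².
In equilibrium σT⁴ equals this, so T = 57.57 K.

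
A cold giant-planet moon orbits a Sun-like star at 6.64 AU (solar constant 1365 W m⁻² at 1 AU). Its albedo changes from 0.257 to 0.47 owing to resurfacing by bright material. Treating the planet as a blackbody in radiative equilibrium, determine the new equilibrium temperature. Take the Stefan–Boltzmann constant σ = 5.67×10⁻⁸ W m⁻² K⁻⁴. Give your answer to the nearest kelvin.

92 K

Flux at the orbit: S = 1365/(6.64)² = 30.96 W m⁻².
New equilibrium: T₂ = [(1−0.47)·30.96/(4σ)]^(1/4) = 92.23 K.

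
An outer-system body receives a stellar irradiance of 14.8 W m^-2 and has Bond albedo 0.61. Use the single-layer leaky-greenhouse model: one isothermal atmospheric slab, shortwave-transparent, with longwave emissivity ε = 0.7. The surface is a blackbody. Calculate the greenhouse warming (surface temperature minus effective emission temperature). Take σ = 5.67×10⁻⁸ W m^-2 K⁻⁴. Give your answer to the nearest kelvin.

8 K

The planet radiates to space at T_e = [S(1−α)/(4σ)]^(1/4) = 71.03 K.
The surface balance (absorbed SW + ε·downward IR = σT_s⁴) with T_a⁴ = T_s⁴/2 reduces to T_s = T_e·[2/(2−ε)]^¼ = 79.10 K.
The atmosphere warms the surface by 8.076 K.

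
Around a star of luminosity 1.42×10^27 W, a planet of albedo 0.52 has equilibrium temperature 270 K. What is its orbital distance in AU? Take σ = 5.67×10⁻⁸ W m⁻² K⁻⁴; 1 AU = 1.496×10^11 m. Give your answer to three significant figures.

1.42 AU

Required flux: S = 4σT⁴/(1−α) = 2511 W m⁻².
S = L/(4πd²) → d = √(L/4πS) = √(1.42×10^27/(4π·2511)) = 2.121×10^11 m = 1.418 AU.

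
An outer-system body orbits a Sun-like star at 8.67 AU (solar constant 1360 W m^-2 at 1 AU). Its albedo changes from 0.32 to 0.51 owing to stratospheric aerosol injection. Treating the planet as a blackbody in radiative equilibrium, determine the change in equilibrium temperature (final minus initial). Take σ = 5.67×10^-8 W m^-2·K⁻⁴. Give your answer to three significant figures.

Irradiance scales as 1/d², so S = 1360 W m^-2 × (1/8.67)² = 18.09 W m^-2.
Initial: T₁ = [S(1−0.32)/(4σ)]^(1/4) = 85.82 K.
Final:   T₂ = [S(1−0.51)/(4σ)]^(1/4) = 79.07 K.
ΔT = T₂ − T₁ = -6.750 K.

-6.75 kelvin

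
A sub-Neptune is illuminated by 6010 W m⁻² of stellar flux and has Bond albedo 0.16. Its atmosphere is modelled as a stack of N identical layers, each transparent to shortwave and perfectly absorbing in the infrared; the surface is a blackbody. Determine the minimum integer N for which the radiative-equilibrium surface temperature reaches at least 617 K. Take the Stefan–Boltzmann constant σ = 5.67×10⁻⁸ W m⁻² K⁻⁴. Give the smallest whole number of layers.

6

OLR = S(1−α)/4 = 1262 W m⁻²; the top layer radiates at T_e = 386.3 K.
Since T_s⁴ = (N+1)T_e⁴, we need N ≥ (T_s/T_e)⁴ − 1 = 5.511.
The minimum whole number is N = 6.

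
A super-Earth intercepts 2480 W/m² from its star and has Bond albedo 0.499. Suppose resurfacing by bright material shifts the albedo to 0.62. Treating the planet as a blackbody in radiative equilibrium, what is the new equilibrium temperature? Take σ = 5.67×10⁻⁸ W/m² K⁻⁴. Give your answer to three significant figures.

T₂ = [S(1−α₂)/(4σ)]^(1/4) = [2480·0.38/(4σ)]^(1/4) = 253.9 K.

254 K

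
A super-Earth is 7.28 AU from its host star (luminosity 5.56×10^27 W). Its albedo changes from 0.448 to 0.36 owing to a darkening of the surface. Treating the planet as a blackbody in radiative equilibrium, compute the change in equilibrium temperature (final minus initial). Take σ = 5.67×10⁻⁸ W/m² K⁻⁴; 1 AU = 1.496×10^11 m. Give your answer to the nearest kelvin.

d = 7.28 × 1.496×10^11 m = 1.089×10^12 m.
S = L/(4πd²) = 373.0 W/m².
Initial: T₁ = [S(1−0.448)/(4σ)]^(1/4) = 173.6 K.
After:  T₂ = [373.0·0.64/(4σ)]^(1/4) = 180.1 K.
ΔT = T₂ − T₁ = 6.539 K.

7 kelvin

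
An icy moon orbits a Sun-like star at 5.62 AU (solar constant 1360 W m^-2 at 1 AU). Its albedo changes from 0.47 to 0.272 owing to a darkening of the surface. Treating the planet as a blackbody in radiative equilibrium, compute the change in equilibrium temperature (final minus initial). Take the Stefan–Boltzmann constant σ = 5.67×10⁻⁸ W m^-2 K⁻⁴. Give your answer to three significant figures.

8.27 kelvin

By the inverse-square law, S = 1360/5.62² = 43.06 W m^-2.
Initial: T₁ = [S(1−0.47)/(4σ)]^(1/4) = 100.2 K.
After:  T₂ = [43.06·0.728/(4σ)]^(1/4) = 108.4 K.
ΔT = T₂ − T₁ = 8.272 K.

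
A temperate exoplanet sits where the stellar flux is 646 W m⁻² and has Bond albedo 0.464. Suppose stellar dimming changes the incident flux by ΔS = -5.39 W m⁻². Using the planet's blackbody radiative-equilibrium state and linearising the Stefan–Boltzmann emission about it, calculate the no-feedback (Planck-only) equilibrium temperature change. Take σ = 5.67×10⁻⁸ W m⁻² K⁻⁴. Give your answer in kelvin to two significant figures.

Reference equilibrium: T_e = [S(1−α)/(4σ)]^(1/4) = 197.7 K.
Only a fraction (1−α) is absorbed and it's spread over 4πR², so ΔF = (1−α)ΔS/4 = -0.7223 W m⁻².
The Planck feedback parameter is 4σT_e³ = 1.752 W m⁻²/K.
So ΔT₀ = -0.7223/1.752 = -0.412 K.

-0.41 kelvin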